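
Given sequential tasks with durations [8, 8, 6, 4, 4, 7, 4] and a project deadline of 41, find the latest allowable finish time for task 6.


LF(activity 6) = deadline - sum of successor durations
Successors: activities 7 through 7 with durations [4]
Sum of successor durations = 4
LF = 41 - 4 = 37

37


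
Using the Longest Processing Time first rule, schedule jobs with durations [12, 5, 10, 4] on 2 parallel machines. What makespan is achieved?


Sort jobs in decreasing order (LPT): [12, 10, 5, 4]
Assign each job to the least loaded machine:
  Machine 1: jobs [12, 4], load = 16
  Machine 2: jobs [10, 5], load = 15
Makespan = max load = 16

16


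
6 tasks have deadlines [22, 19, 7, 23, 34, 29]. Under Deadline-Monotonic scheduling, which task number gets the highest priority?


Sort tasks by relative deadline (ascending):
  Task 3: deadline = 7
  Task 2: deadline = 19
  Task 1: deadline = 22
  Task 4: deadline = 23
  Task 6: deadline = 29
  Task 5: deadline = 34
Priority order (highest first): [3, 2, 1, 4, 6, 5]
Highest priority task = 3

3


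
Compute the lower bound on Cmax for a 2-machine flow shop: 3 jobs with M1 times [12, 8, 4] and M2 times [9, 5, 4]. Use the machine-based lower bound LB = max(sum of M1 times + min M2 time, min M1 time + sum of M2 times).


LB1 = sum(M1 times) + min(M2 times) = 24 + 4 = 28
LB2 = min(M1 times) + sum(M2 times) = 4 + 18 = 22
Lower bound = max(LB1, LB2) = max(28, 22) = 28

28


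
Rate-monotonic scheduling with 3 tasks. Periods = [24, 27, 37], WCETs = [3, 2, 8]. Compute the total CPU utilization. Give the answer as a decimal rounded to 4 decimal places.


Compute individual utilizations (exact fractions):
  Task 1: C/T = 3/24 = 1/8 (approx. 0.125)
  Task 2: C/T = 2/27 (approx. 0.0741)
  Task 3: C/T = 8/37 (approx. 0.2162)
Total utilization U = 1/8 + 2/27 + 8/37 = 3319/7992
Rounded to 4 decimal places: U = 0.4153
RM (Liu & Layland) bound for 3 tasks = 0.779763; compare with U = 3319/7992 (approx. 0.415290)
U <= bound, so schedulable by RM sufficient condition.

0.4153


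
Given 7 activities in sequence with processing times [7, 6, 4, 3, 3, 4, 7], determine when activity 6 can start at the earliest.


Activity 6 starts after activities 1 through 5 complete.
Predecessor durations: [7, 6, 4, 3, 3]
ES = 7 + 6 + 4 + 3 + 3 = 23

23


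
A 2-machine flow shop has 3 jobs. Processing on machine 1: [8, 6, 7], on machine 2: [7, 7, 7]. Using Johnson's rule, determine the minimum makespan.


Apply Johnson's rule:
  Group 1 (a <= b): [(2, 6, 7), (3, 7, 7)]
  Group 2 (a > b): [(1, 8, 7)]
Optimal job order: [2, 3, 1]
Schedule:
  Job 2: M1 done at 6, M2 done at 13
  Job 3: M1 done at 13, M2 done at 20
  Job 1: M1 done at 21, M2 done at 28
Makespan = 28

28


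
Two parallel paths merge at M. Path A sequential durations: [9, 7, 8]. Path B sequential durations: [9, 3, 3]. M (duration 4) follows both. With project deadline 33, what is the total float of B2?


Forward pass: ES(B2) = sum of predecessors on chain B = 9
EF = ES + duration = 9 + 3 = 12
Backward pass: LF(M) = deadline = 33; LS(M) = 33 - 4 = 29
LF(B2) = LS(M) - sum(successors on chain B) = 29 - 3 = 26
LS = LF - duration = 26 - 3 = 23
Total float = LS - ES = 23 - 9 = 14

14


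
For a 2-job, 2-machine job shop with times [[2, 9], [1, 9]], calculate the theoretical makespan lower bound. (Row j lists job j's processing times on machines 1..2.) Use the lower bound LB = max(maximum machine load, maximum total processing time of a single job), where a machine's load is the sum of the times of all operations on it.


Machine loads:
  Machine 1: 2 + 1 = 3
  Machine 2: 9 + 9 = 18
Max machine load = 18
Job totals:
  Job 1: 11
  Job 2: 10
Max job total = 11
Lower bound = max(18, 11) = 18

18


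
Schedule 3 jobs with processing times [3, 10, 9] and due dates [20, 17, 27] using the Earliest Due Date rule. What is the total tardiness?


Sort by due date (EDD order): [(10, 17), (3, 20), (9, 27)]
Compute completion times and tardiness:
  Job 1: p=10, d=17, C=10, tardiness=max(0,10-17)=0
  Job 2: p=3, d=20, C=13, tardiness=max(0,13-20)=0
  Job 3: p=9, d=27, C=22, tardiness=max(0,22-27)=0
Total tardiness = 0

0


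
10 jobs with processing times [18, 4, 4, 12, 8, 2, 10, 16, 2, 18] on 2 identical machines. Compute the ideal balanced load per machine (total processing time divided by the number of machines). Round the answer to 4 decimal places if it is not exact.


Total processing time = 18 + 4 + 4 + 12 + 8 + 2 + 10 + 16 + 2 + 18 = 94
Number of machines = 2
Ideal balanced load = 94 / 2 = 47.0

47.0


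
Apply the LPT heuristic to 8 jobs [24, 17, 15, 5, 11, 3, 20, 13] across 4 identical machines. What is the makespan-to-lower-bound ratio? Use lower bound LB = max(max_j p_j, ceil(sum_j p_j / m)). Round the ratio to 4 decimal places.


LPT order: [24, 20, 17, 15, 13, 11, 5, 3]
Machine loads after assignment: [27, 25, 28, 28]
LPT makespan = 28
Lower bound = max(max_job, ceil(total/4)) = max(24, 27) = 27
Ratio = 28 / 27 = 1.037

1.037


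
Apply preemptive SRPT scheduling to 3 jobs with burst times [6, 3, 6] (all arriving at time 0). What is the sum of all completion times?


Since all jobs arrive at t=0, SRPT equals SPT ordering.
SPT order: [3, 6, 6]
Completion times:
  Job 1: p=3, C=3
  Job 2: p=6, C=9
  Job 3: p=6, C=15
Total completion time = 3 + 9 + 15 = 27

27


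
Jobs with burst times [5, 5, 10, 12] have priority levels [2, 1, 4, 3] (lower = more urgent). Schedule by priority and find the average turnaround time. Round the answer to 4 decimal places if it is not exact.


Sort by priority (ascending = highest first):
Order: [(1, 5), (2, 5), (3, 12), (4, 10)]
Completion times:
  Priority 1, burst=5, C=5
  Priority 2, burst=5, C=10
  Priority 3, burst=12, C=22
  Priority 4, burst=10, C=32
Average turnaround = 69/4 = 17.25

17.25


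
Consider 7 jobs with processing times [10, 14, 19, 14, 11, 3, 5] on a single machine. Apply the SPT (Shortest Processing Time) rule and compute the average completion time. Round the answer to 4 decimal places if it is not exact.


Sort jobs by processing time (SPT order): [3, 5, 10, 11, 14, 14, 19]
Compute completion times sequentially:
  Job 1: processing = 3, completes at 3
  Job 2: processing = 5, completes at 8
  Job 3: processing = 10, completes at 18
  Job 4: processing = 11, completes at 29
  Job 5: processing = 14, completes at 43
  Job 6: processing = 14, completes at 57
  Job 7: processing = 19, completes at 76
Sum of completion times = 234
Average completion time = 234/7 = 33.4286

33.4286


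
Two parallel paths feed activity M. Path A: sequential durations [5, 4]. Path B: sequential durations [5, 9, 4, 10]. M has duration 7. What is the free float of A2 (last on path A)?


ES(A2) = sum of predecessors on chain A = 5
EF(A2) = ES + duration = 5 + 4 = 9
Successor of A2 is M. ES(M) = max(sum(A), sum(B)) = max(9, 28) = 28
Free float = ES(successor) - EF(current) = 28 - 9 = 19

19


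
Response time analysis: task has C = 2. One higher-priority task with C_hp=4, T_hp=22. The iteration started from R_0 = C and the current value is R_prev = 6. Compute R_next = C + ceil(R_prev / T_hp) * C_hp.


R_next = C + ceil(R_prev / T_hp) * C_hp
ceil(6 / 22) = ceil(0.2727) = 1
Interference = 1 * 4 = 4
R_next = 2 + 4 = 6
R_next = R_prev, so the iteration has converged (response time = 6).

6


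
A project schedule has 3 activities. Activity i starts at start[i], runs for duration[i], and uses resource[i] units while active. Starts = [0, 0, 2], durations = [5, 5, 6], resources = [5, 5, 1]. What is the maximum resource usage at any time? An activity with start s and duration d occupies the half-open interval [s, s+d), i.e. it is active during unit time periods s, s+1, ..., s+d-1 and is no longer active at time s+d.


Each activity i is active on [start_i, start_i + duration_i).
Compute total resource usage per time slot:
  t=0: active resources = [5, 5], total = 10
  t=1: active resources = [5, 5], total = 10
  t=2: active resources = [5, 5, 1], total = 11
  t=3: active resources = [5, 5, 1], total = 11
  t=4: active resources = [5, 5, 1], total = 11
  t=5: active resources = [1], total = 1
  t=6: active resources = [1], total = 1
  t=7: active resources = [1], total = 1
Peak resource demand = 11

11


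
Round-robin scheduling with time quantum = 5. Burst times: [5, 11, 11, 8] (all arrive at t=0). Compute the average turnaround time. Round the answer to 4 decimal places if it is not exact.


Time quantum = 5
Execution trace:
  J1 runs 5 units, time = 5
  J2 runs 5 units, time = 10
  J3 runs 5 units, time = 15
  J4 runs 5 units, time = 20
  J2 runs 5 units, time = 25
  J3 runs 5 units, time = 30
  J4 runs 3 units, time = 33
  J2 runs 1 units, time = 34
  J3 runs 1 units, time = 35
Finish times: [5, 34, 35, 33]
Average turnaround = 107/4 = 26.75

26.75


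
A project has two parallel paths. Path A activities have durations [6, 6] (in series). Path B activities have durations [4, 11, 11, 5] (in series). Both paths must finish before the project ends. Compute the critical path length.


Path A total = 6 + 6 = 12
Path B total = 4 + 11 + 11 + 5 = 31
Critical path = longest path = max(12, 31) = 31

31


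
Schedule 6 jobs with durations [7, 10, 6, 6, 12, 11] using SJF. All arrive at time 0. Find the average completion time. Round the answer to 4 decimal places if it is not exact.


SJF order (ascending): [6, 6, 7, 10, 11, 12]
Completion times:
  Job 1: burst=6, C=6
  Job 2: burst=6, C=12
  Job 3: burst=7, C=19
  Job 4: burst=10, C=29
  Job 5: burst=11, C=40
  Job 6: burst=12, C=52
Average completion = 158/6 = 26.3333

26.3333


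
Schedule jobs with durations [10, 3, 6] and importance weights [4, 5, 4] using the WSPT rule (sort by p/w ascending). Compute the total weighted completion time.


Compute p/w ratios and sort ascending (WSPT): [(3, 5), (6, 4), (10, 4)]
Compute weighted completion times:
  Job (p=3,w=5): C=3, w*C=5*3=15
  Job (p=6,w=4): C=9, w*C=4*9=36
  Job (p=10,w=4): C=19, w*C=4*19=76
Total weighted completion time = 127

127


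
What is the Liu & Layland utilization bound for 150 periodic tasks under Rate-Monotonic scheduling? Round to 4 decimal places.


Compute 2^(1/150) = 1.0046316744
Subtract 1: 1.0046316744 - 1 = 0.0046316744
Multiply by n: 150 * 0.0046316744 = 0.6947511600
Round to 4 dp: 0.6948

0.6948


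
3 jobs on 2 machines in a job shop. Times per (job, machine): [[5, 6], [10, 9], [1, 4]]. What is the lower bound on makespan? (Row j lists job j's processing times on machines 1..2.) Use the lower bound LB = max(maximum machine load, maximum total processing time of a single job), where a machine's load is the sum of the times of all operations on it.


Machine loads:
  Machine 1: 5 + 10 + 1 = 16
  Machine 2: 6 + 9 + 4 = 19
Max machine load = 19
Job totals:
  Job 1: 11
  Job 2: 19
  Job 3: 5
Max job total = 19
Lower bound = max(19, 19) = 19

19


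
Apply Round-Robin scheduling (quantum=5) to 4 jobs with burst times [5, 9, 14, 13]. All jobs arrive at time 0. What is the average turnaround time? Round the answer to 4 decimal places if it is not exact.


Time quantum = 5
Execution trace:
  J1 runs 5 units, time = 5
  J2 runs 5 units, time = 10
  J3 runs 5 units, time = 15
  J4 runs 5 units, time = 20
  J2 runs 4 units, time = 24
  J3 runs 5 units, time = 29
  J4 runs 5 units, time = 34
  J3 runs 4 units, time = 38
  J4 runs 3 units, time = 41
Finish times: [5, 24, 38, 41]
Average turnaround = 108/4 = 27.0

27.0


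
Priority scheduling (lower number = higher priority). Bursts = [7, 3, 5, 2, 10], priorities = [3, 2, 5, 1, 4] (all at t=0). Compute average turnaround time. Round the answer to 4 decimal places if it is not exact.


Sort by priority (ascending = highest first):
Order: [(1, 2), (2, 3), (3, 7), (4, 10), (5, 5)]
Completion times:
  Priority 1, burst=2, C=2
  Priority 2, burst=3, C=5
  Priority 3, burst=7, C=12
  Priority 4, burst=10, C=22
  Priority 5, burst=5, C=27
Average turnaround = 68/5 = 13.6

13.6


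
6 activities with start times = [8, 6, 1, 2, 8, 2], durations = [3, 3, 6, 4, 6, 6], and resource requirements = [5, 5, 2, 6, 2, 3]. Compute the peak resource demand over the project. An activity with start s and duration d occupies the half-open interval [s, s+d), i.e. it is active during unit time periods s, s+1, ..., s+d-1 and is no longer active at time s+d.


Each activity i is active on [start_i, start_i + duration_i).
Compute total resource usage per time slot:
  t=0: active resources = [], total = 0
  t=1: active resources = [2], total = 2
  t=2: active resources = [2, 6, 3], total = 11
  t=3: active resources = [2, 6, 3], total = 11
  t=4: active resources = [2, 6, 3], total = 11
  t=5: active resources = [2, 6, 3], total = 11
  t=6: active resources = [5, 2, 3], total = 10
  t=7: active resources = [5, 3], total = 8
  t=8: active resources = [5, 5, 2], total = 12
  t=9: active resources = [5, 2], total = 7
  t=10: active resources = [5, 2], total = 7
  t=11: active resources = [2], total = 2
  t=12: active resources = [2], total = 2
  t=13: active resources = [2], total = 2
Peak resource demand = 12

12


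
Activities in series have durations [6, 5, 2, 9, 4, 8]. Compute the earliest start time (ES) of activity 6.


Activity 6 starts after activities 1 through 5 complete.
Predecessor durations: [6, 5, 2, 9, 4]
ES = 6 + 5 + 2 + 9 + 4 = 26

26


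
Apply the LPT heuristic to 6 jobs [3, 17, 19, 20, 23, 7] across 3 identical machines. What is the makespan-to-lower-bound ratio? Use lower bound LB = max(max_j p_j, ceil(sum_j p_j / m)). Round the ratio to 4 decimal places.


LPT order: [23, 20, 19, 17, 7, 3]
Machine loads after assignment: [26, 27, 36]
LPT makespan = 36
Lower bound = max(max_job, ceil(total/3)) = max(23, 30) = 30
Ratio = 36 / 30 = 1.2

1.2


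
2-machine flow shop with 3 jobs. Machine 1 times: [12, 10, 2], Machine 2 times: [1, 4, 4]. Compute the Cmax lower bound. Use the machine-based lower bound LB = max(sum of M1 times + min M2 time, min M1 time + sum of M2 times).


LB1 = sum(M1 times) + min(M2 times) = 24 + 1 = 25
LB2 = min(M1 times) + sum(M2 times) = 2 + 9 = 11
Lower bound = max(LB1, LB2) = max(25, 11) = 25

25


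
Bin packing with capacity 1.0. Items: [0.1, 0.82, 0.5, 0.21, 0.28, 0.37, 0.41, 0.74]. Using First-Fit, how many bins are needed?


Place items sequentially using First-Fit:
  Item 0.1 -> new Bin 1
  Item 0.82 -> Bin 1 (now 0.92)
  Item 0.5 -> new Bin 2
  Item 0.21 -> Bin 2 (now 0.71)
  Item 0.28 -> Bin 2 (now 0.99)
  Item 0.37 -> new Bin 3
  Item 0.41 -> Bin 3 (now 0.78)
  Item 0.74 -> new Bin 4
Total bins used = 4

4


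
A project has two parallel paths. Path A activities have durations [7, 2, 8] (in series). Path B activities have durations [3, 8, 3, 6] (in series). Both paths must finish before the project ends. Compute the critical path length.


Path A total = 7 + 2 + 8 = 17
Path B total = 3 + 8 + 3 + 6 = 20
Critical path = longest path = max(17, 20) = 20

20


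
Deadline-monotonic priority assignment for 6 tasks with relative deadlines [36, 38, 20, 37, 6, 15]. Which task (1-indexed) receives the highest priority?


Sort tasks by relative deadline (ascending):
  Task 5: deadline = 6
  Task 6: deadline = 15
  Task 3: deadline = 20
  Task 1: deadline = 36
  Task 4: deadline = 37
  Task 2: deadline = 38
Priority order (highest first): [5, 6, 3, 1, 4, 2]
Highest priority task = 5

5


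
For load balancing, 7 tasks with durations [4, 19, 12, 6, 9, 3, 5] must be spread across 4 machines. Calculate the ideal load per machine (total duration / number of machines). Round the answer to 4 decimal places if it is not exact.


Total processing time = 4 + 19 + 12 + 6 + 9 + 3 + 5 = 58
Number of machines = 4
Ideal balanced load = 58 / 4 = 14.5

14.5


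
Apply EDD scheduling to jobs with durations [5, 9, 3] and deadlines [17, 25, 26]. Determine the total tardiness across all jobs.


Sort by due date (EDD order): [(5, 17), (9, 25), (3, 26)]
Compute completion times and tardiness:
  Job 1: p=5, d=17, C=5, tardiness=max(0,5-17)=0
  Job 2: p=9, d=25, C=14, tardiness=max(0,14-25)=0
  Job 3: p=3, d=26, C=17, tardiness=max(0,17-26)=0
Total tardiness = 0

0


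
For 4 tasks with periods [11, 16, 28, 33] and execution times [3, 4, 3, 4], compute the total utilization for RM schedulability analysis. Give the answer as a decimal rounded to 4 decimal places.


Compute individual utilizations (exact fractions):
  Task 1: C/T = 3/11 (approx. 0.2727)
  Task 2: C/T = 4/16 = 1/4 (approx. 0.25)
  Task 3: C/T = 3/28 (approx. 0.1071)
  Task 4: C/T = 4/33 (approx. 0.1212)
Total utilization U = 3/11 + 1/4 + 3/28 + 4/33 = 347/462
Rounded to 4 decimal places: U = 0.7511
RM (Liu & Layland) bound for 4 tasks = 0.756828; compare with U = 347/462 (approx. 0.751082)
U <= bound, so schedulable by RM sufficient condition.

0.7511


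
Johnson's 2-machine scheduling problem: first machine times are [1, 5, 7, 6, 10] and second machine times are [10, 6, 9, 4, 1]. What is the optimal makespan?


Apply Johnson's rule:
  Group 1 (a <= b): [(1, 1, 10), (2, 5, 6), (3, 7, 9)]
  Group 2 (a > b): [(4, 6, 4), (5, 10, 1)]
Optimal job order: [1, 2, 3, 4, 5]
Schedule:
  Job 1: M1 done at 1, M2 done at 11
  Job 2: M1 done at 6, M2 done at 17
  Job 3: M1 done at 13, M2 done at 26
  Job 4: M1 done at 19, M2 done at 30
  Job 5: M1 done at 29, M2 done at 31
Makespan = 31

31


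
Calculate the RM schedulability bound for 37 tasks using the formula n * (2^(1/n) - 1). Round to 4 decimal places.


Compute 2^(1/37) = 1.0189102844
Subtract 1: 1.0189102844 - 1 = 0.0189102844
Multiply by n: 37 * 0.0189102844 = 0.6996805228
Round to 4 dp: 0.6997

0.6997


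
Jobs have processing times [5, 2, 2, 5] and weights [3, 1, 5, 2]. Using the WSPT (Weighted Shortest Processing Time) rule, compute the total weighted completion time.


Compute p/w ratios and sort ascending (WSPT): [(2, 5), (5, 3), (2, 1), (5, 2)]
Compute weighted completion times:
  Job (p=2,w=5): C=2, w*C=5*2=10
  Job (p=5,w=3): C=7, w*C=3*7=21
  Job (p=2,w=1): C=9, w*C=1*9=9
  Job (p=5,w=2): C=14, w*C=2*14=28
Total weighted completion time = 68

68


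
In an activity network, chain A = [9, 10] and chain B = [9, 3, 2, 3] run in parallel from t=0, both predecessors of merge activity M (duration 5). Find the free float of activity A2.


ES(A2) = sum of predecessors on chain A = 9
EF(A2) = ES + duration = 9 + 10 = 19
Successor of A2 is M. ES(M) = max(sum(A), sum(B)) = max(19, 17) = 19
Free float = ES(successor) - EF(current) = 19 - 19 = 0

0


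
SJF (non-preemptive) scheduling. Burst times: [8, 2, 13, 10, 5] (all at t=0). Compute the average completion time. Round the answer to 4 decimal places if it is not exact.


SJF order (ascending): [2, 5, 8, 10, 13]
Completion times:
  Job 1: burst=2, C=2
  Job 2: burst=5, C=7
  Job 3: burst=8, C=15
  Job 4: burst=10, C=25
  Job 5: burst=13, C=38
Average completion = 87/5 = 17.4

17.4


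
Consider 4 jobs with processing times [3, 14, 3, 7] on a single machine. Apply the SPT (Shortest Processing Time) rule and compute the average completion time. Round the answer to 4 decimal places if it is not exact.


Sort jobs by processing time (SPT order): [3, 3, 7, 14]
Compute completion times sequentially:
  Job 1: processing = 3, completes at 3
  Job 2: processing = 3, completes at 6
  Job 3: processing = 7, completes at 13
  Job 4: processing = 14, completes at 27
Sum of completion times = 49
Average completion time = 49/4 = 12.25

12.25


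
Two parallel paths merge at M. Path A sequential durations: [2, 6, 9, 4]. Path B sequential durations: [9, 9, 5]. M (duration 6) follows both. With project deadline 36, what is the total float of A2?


Forward pass: ES(A2) = sum of predecessors on chain A = 2
EF = ES + duration = 2 + 6 = 8
Backward pass: LF(M) = deadline = 36; LS(M) = 36 - 6 = 30
LF(A2) = LS(M) - sum(successors on chain A) = 30 - 13 = 17
LS = LF - duration = 17 - 6 = 11
Total float = LS - ES = 11 - 2 = 9

9


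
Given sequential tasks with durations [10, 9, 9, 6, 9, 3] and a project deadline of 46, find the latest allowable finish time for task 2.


LF(activity 2) = deadline - sum of successor durations
Successors: activities 3 through 6 with durations [9, 6, 9, 3]
Sum of successor durations = 27
LF = 46 - 27 = 19

19


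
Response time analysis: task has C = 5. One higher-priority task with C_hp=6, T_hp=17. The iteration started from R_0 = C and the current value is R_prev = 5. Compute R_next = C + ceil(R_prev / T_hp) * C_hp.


R_next = C + ceil(R_prev / T_hp) * C_hp
ceil(5 / 17) = ceil(0.2941) = 1
Interference = 1 * 6 = 6
R_next = 5 + 6 = 11

11


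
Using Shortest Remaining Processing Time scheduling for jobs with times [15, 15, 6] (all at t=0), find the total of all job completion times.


Since all jobs arrive at t=0, SRPT equals SPT ordering.
SPT order: [6, 15, 15]
Completion times:
  Job 1: p=6, C=6
  Job 2: p=15, C=21
  Job 3: p=15, C=36
Total completion time = 6 + 21 + 36 = 63

63


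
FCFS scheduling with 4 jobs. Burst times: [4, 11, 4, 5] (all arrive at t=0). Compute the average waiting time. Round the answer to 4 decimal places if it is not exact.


FCFS order (as given): [4, 11, 4, 5]
Waiting times:
  Job 1: wait = 0
  Job 2: wait = 4
  Job 3: wait = 15
  Job 4: wait = 19
Sum of waiting times = 38
Average waiting time = 38/4 = 9.5

9.5


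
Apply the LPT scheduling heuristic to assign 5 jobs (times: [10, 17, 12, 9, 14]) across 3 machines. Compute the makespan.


Sort jobs in decreasing order (LPT): [17, 14, 12, 10, 9]
Assign each job to the least loaded machine:
  Machine 1: jobs [17], load = 17
  Machine 2: jobs [14, 9], load = 23
  Machine 3: jobs [12, 10], load = 22
Makespan = max load = 23

23


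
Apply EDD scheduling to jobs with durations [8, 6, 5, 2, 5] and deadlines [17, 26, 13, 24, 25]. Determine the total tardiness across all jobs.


Sort by due date (EDD order): [(5, 13), (8, 17), (2, 24), (5, 25), (6, 26)]
Compute completion times and tardiness:
  Job 1: p=5, d=13, C=5, tardiness=max(0,5-13)=0
  Job 2: p=8, d=17, C=13, tardiness=max(0,13-17)=0
  Job 3: p=2, d=24, C=15, tardiness=max(0,15-24)=0
  Job 4: p=5, d=25, C=20, tardiness=max(0,20-25)=0
  Job 5: p=6, d=26, C=26, tardiness=max(0,26-26)=0
Total tardiness = 0

0


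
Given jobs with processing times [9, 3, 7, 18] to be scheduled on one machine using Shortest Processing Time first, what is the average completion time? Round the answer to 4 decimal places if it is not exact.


Sort jobs by processing time (SPT order): [3, 7, 9, 18]
Compute completion times sequentially:
  Job 1: processing = 3, completes at 3
  Job 2: processing = 7, completes at 10
  Job 3: processing = 9, completes at 19
  Job 4: processing = 18, completes at 37
Sum of completion times = 69
Average completion time = 69/4 = 17.25

17.25


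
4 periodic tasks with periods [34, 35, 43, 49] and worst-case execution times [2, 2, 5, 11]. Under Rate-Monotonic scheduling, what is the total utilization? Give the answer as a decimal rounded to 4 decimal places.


Compute individual utilizations (exact fractions):
  Task 1: C/T = 2/34 = 1/17 (approx. 0.0588)
  Task 2: C/T = 2/35 (approx. 0.0571)
  Task 3: C/T = 5/43 (approx. 0.1163)
  Task 4: C/T = 11/49 (approx. 0.2245)
Total utilization U = 1/17 + 2/35 + 5/43 + 11/49 = 81799/179095
Rounded to 4 decimal places: U = 0.4567
RM (Liu & Layland) bound for 4 tasks = 0.756828; compare with U = 81799/179095 (approx. 0.456735)
U <= bound, so schedulable by RM sufficient condition.

0.4567


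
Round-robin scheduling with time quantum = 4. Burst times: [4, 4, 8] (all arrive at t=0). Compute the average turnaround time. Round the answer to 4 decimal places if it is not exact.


Time quantum = 4
Execution trace:
  J1 runs 4 units, time = 4
  J2 runs 4 units, time = 8
  J3 runs 4 units, time = 12
  J3 runs 4 units, time = 16
Finish times: [4, 8, 16]
Average turnaround = 28/3 = 9.3333

9.3333


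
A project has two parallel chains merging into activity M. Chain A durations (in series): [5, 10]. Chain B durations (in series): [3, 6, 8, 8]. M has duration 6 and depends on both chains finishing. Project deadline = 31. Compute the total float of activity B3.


Forward pass: ES(B3) = sum of predecessors on chain B = 9
EF = ES + duration = 9 + 8 = 17
Backward pass: LF(M) = deadline = 31; LS(M) = 31 - 6 = 25
LF(B3) = LS(M) - sum(successors on chain B) = 25 - 8 = 17
LS = LF - duration = 17 - 8 = 9
Total float = LS - ES = 9 - 9 = 0

0


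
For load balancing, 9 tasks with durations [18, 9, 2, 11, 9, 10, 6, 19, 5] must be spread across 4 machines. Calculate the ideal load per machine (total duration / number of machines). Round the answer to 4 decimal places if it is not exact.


Total processing time = 18 + 9 + 2 + 11 + 9 + 10 + 6 + 19 + 5 = 89
Number of machines = 4
Ideal balanced load = 89 / 4 = 22.25

22.25


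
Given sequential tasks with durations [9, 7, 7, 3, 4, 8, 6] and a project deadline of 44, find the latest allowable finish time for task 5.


LF(activity 5) = deadline - sum of successor durations
Successors: activities 6 through 7 with durations [8, 6]
Sum of successor durations = 14
LF = 44 - 14 = 30

30


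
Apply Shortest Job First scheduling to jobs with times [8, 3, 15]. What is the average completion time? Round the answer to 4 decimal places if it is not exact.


SJF order (ascending): [3, 8, 15]
Completion times:
  Job 1: burst=3, C=3
  Job 2: burst=8, C=11
  Job 3: burst=15, C=26
Average completion = 40/3 = 13.3333

13.3333


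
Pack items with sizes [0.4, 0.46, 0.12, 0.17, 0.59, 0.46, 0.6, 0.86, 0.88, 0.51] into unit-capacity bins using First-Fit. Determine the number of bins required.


Place items sequentially using First-Fit:
  Item 0.4 -> new Bin 1
  Item 0.46 -> Bin 1 (now 0.86)
  Item 0.12 -> Bin 1 (now 0.98)
  Item 0.17 -> new Bin 2
  Item 0.59 -> Bin 2 (now 0.76)
  Item 0.46 -> new Bin 3
  Item 0.6 -> new Bin 4
  Item 0.86 -> new Bin 5
  Item 0.88 -> new Bin 6
  Item 0.51 -> Bin 3 (now 0.97)
Total bins used = 6

6


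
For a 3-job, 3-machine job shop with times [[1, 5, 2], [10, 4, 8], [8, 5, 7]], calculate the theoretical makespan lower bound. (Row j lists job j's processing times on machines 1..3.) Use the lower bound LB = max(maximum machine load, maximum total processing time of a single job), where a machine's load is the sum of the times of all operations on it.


Machine loads:
  Machine 1: 1 + 10 + 8 = 19
  Machine 2: 5 + 4 + 5 = 14
  Machine 3: 2 + 8 + 7 = 17
Max machine load = 19
Job totals:
  Job 1: 8
  Job 2: 22
  Job 3: 20
Max job total = 22
Lower bound = max(19, 22) = 22

22


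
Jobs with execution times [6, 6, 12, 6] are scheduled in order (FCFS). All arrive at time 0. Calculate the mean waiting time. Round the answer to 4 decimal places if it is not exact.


FCFS order (as given): [6, 6, 12, 6]
Waiting times:
  Job 1: wait = 0
  Job 2: wait = 6
  Job 3: wait = 12
  Job 4: wait = 24
Sum of waiting times = 42
Average waiting time = 42/4 = 10.5

10.5


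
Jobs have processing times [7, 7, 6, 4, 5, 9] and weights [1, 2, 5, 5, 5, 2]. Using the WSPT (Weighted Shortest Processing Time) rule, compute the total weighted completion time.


Compute p/w ratios and sort ascending (WSPT): [(4, 5), (5, 5), (6, 5), (7, 2), (9, 2), (7, 1)]
Compute weighted completion times:
  Job (p=4,w=5): C=4, w*C=5*4=20
  Job (p=5,w=5): C=9, w*C=5*9=45
  Job (p=6,w=5): C=15, w*C=5*15=75
  Job (p=7,w=2): C=22, w*C=2*22=44
  Job (p=9,w=2): C=31, w*C=2*31=62
  Job (p=7,w=1): C=38, w*C=1*38=38
Total weighted completion time = 284

284


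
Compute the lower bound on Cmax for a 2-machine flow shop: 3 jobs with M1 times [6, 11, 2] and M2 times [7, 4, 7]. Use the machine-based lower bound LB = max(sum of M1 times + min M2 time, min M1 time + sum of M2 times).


LB1 = sum(M1 times) + min(M2 times) = 19 + 4 = 23
LB2 = min(M1 times) + sum(M2 times) = 2 + 18 = 20
Lower bound = max(LB1, LB2) = max(23, 20) = 23

23


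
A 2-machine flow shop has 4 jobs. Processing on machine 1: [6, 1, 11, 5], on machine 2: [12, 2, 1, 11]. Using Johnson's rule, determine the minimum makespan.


Apply Johnson's rule:
  Group 1 (a <= b): [(2, 1, 2), (4, 5, 11), (1, 6, 12)]
  Group 2 (a > b): [(3, 11, 1)]
Optimal job order: [2, 4, 1, 3]
Schedule:
  Job 2: M1 done at 1, M2 done at 3
  Job 4: M1 done at 6, M2 done at 17
  Job 1: M1 done at 12, M2 done at 29
  Job 3: M1 done at 23, M2 done at 30
Makespan = 30

30


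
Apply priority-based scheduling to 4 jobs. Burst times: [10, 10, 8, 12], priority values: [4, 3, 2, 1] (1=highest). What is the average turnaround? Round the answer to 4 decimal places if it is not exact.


Sort by priority (ascending = highest first):
Order: [(1, 12), (2, 8), (3, 10), (4, 10)]
Completion times:
  Priority 1, burst=12, C=12
  Priority 2, burst=8, C=20
  Priority 3, burst=10, C=30
  Priority 4, burst=10, C=40
Average turnaround = 102/4 = 25.5

25.5


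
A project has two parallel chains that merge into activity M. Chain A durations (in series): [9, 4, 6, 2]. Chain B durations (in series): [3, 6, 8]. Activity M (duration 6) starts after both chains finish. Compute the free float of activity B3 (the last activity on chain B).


ES(B3) = sum of predecessors on chain B = 9
EF(B3) = ES + duration = 9 + 8 = 17
Successor of B3 is M. ES(M) = max(sum(A), sum(B)) = max(21, 17) = 21
Free float = ES(successor) - EF(current) = 21 - 17 = 4

4


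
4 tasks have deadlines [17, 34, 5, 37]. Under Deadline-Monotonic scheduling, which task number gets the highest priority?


Sort tasks by relative deadline (ascending):
  Task 3: deadline = 5
  Task 1: deadline = 17
  Task 2: deadline = 34
  Task 4: deadline = 37
Priority order (highest first): [3, 1, 2, 4]
Highest priority task = 3

3


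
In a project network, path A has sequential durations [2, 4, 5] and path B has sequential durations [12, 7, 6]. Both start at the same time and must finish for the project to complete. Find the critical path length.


Path A total = 2 + 4 + 5 = 11
Path B total = 12 + 7 + 6 = 25
Critical path = longest path = max(11, 25) = 25

25


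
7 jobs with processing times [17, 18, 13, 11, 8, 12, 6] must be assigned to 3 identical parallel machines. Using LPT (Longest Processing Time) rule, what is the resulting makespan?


Sort jobs in decreasing order (LPT): [18, 17, 13, 12, 11, 8, 6]
Assign each job to the least loaded machine:
  Machine 1: jobs [18, 8], load = 26
  Machine 2: jobs [17, 11], load = 28
  Machine 3: jobs [13, 12, 6], load = 31
Makespan = max load = 31

31


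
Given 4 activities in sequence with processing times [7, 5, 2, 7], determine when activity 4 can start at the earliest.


Activity 4 starts after activities 1 through 3 complete.
Predecessor durations: [7, 5, 2]
ES = 7 + 5 + 2 = 14

14


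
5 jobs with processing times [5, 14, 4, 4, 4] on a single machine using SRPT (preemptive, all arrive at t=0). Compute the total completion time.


Since all jobs arrive at t=0, SRPT equals SPT ordering.
SPT order: [4, 4, 4, 5, 14]
Completion times:
  Job 1: p=4, C=4
  Job 2: p=4, C=8
  Job 3: p=4, C=12
  Job 4: p=5, C=17
  Job 5: p=14, C=31
Total completion time = 4 + 8 + 12 + 17 + 31 = 72

72


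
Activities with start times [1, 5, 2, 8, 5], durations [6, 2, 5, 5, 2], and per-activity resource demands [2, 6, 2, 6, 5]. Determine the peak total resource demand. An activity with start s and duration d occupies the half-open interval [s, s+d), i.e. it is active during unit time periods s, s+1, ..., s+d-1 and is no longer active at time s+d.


Each activity i is active on [start_i, start_i + duration_i).
Compute total resource usage per time slot:
  t=0: active resources = [], total = 0
  t=1: active resources = [2], total = 2
  t=2: active resources = [2, 2], total = 4
  t=3: active resources = [2, 2], total = 4
  t=4: active resources = [2, 2], total = 4
  t=5: active resources = [2, 6, 2, 5], total = 15
  t=6: active resources = [2, 6, 2, 5], total = 15
  t=7: active resources = [], total = 0
  t=8: active resources = [6], total = 6
  t=9: active resources = [6], total = 6
  t=10: active resources = [6], total = 6
  t=11: active resources = [6], total = 6
  t=12: active resources = [6], total = 6
Peak resource demand = 15

15


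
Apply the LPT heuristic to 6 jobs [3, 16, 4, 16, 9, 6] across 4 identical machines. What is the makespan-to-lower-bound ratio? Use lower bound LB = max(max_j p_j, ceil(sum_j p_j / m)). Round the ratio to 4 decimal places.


LPT order: [16, 16, 9, 6, 4, 3]
Machine loads after assignment: [16, 16, 12, 10]
LPT makespan = 16
Lower bound = max(max_job, ceil(total/4)) = max(16, 14) = 16
Ratio = 16 / 16 = 1.0

1.0


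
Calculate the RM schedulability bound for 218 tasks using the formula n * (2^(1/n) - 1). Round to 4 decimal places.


Compute 2^(1/218) = 1.0031846344
Subtract 1: 1.0031846344 - 1 = 0.0031846344
Multiply by n: 218 * 0.0031846344 = 0.6942502992
Round to 4 dp: 0.6943

0.6943


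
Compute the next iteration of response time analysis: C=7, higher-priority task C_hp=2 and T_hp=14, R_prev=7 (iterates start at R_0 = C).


R_next = C + ceil(R_prev / T_hp) * C_hp
ceil(7 / 14) = ceil(0.5) = 1
Interference = 1 * 2 = 2
R_next = 7 + 2 = 9

9


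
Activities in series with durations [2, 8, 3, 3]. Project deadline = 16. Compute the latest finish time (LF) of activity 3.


LF(activity 3) = deadline - sum of successor durations
Successors: activities 4 through 4 with durations [3]
Sum of successor durations = 3
LF = 16 - 3 = 13

13


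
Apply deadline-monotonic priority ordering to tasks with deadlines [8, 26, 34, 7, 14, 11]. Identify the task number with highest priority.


Sort tasks by relative deadline (ascending):
  Task 4: deadline = 7
  Task 1: deadline = 8
  Task 6: deadline = 11
  Task 5: deadline = 14
  Task 2: deadline = 26
  Task 3: deadline = 34
Priority order (highest first): [4, 1, 6, 5, 2, 3]
Highest priority task = 4

4


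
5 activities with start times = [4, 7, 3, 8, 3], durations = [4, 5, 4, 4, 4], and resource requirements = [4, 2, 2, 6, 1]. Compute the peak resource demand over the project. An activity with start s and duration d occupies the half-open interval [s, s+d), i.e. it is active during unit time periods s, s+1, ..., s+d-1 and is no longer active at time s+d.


Each activity i is active on [start_i, start_i + duration_i).
Compute total resource usage per time slot:
  t=0: active resources = [], total = 0
  t=1: active resources = [], total = 0
  t=2: active resources = [], total = 0
  t=3: active resources = [2, 1], total = 3
  t=4: active resources = [4, 2, 1], total = 7
  t=5: active resources = [4, 2, 1], total = 7
  t=6: active resources = [4, 2, 1], total = 7
  t=7: active resources = [4, 2], total = 6
  t=8: active resources = [2, 6], total = 8
  t=9: active resources = [2, 6], total = 8
  t=10: active resources = [2, 6], total = 8
  t=11: active resources = [2, 6], total = 8
Peak resource demand = 8

8


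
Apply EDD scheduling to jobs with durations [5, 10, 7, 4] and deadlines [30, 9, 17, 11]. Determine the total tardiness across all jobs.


Sort by due date (EDD order): [(10, 9), (4, 11), (7, 17), (5, 30)]
Compute completion times and tardiness:
  Job 1: p=10, d=9, C=10, tardiness=max(0,10-9)=1
  Job 2: p=4, d=11, C=14, tardiness=max(0,14-11)=3
  Job 3: p=7, d=17, C=21, tardiness=max(0,21-17)=4
  Job 4: p=5, d=30, C=26, tardiness=max(0,26-30)=0
Total tardiness = 8

8


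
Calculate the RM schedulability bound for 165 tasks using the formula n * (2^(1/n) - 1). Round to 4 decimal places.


Compute 2^(1/165) = 1.0042097281
Subtract 1: 1.0042097281 - 1 = 0.0042097281
Multiply by n: 165 * 0.0042097281 = 0.6946051365
Round to 4 dp: 0.6946

0.6946


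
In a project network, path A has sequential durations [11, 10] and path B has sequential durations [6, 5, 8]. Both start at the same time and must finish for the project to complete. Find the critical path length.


Path A total = 11 + 10 = 21
Path B total = 6 + 5 + 8 = 19
Critical path = longest path = max(21, 19) = 21

21


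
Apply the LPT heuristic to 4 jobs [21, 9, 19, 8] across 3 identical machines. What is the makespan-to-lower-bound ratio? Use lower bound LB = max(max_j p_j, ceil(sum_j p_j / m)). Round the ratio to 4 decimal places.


LPT order: [21, 19, 9, 8]
Machine loads after assignment: [21, 19, 17]
LPT makespan = 21
Lower bound = max(max_job, ceil(total/3)) = max(21, 19) = 21
Ratio = 21 / 21 = 1.0

1.0


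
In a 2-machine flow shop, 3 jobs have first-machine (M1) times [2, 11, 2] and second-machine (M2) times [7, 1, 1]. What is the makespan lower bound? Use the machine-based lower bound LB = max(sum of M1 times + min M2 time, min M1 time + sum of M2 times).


LB1 = sum(M1 times) + min(M2 times) = 15 + 1 = 16
LB2 = min(M1 times) + sum(M2 times) = 2 + 9 = 11
Lower bound = max(LB1, LB2) = max(16, 11) = 16

16


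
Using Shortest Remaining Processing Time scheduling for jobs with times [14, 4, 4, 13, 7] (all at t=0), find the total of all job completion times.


Since all jobs arrive at t=0, SRPT equals SPT ordering.
SPT order: [4, 4, 7, 13, 14]
Completion times:
  Job 1: p=4, C=4
  Job 2: p=4, C=8
  Job 3: p=7, C=15
  Job 4: p=13, C=28
  Job 5: p=14, C=42
Total completion time = 4 + 8 + 15 + 28 + 42 = 97

97


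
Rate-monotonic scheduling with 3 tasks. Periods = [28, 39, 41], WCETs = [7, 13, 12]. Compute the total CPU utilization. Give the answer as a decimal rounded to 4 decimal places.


Compute individual utilizations (exact fractions):
  Task 1: C/T = 7/28 = 1/4 (approx. 0.25)
  Task 2: C/T = 13/39 = 1/3 (approx. 0.3333)
  Task 3: C/T = 12/41 (approx. 0.2927)
Total utilization U = 1/4 + 1/3 + 12/41 = 431/492
Rounded to 4 decimal places: U = 0.8760
RM (Liu & Layland) bound for 3 tasks = 0.779763; compare with U = 431/492 (approx. 0.876016)
bound < U <= 1, so the RM sufficient condition is not met (inconclusive; an exact test such as response-time analysis is needed).

0.8760


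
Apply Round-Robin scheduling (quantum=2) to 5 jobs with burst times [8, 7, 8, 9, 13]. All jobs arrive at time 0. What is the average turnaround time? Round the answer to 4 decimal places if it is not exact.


Time quantum = 2
Execution trace:
  J1 runs 2 units, time = 2
  J2 runs 2 units, time = 4
  J3 runs 2 units, time = 6
  J4 runs 2 units, time = 8
  J5 runs 2 units, time = 10
  J1 runs 2 units, time = 12
  J2 runs 2 units, time = 14
  J3 runs 2 units, time = 16
  J4 runs 2 units, time = 18
  J5 runs 2 units, time = 20
  J1 runs 2 units, time = 22
  J2 runs 2 units, time = 24
  J3 runs 2 units, time = 26
  J4 runs 2 units, time = 28
  J5 runs 2 units, time = 30
  J1 runs 2 units, time = 32
  J2 runs 1 units, time = 33
  J3 runs 2 units, time = 35
  J4 runs 2 units, time = 37
  J5 runs 2 units, time = 39
  J4 runs 1 units, time = 40
  J5 runs 2 units, time = 42
  J5 runs 2 units, time = 44
  J5 runs 1 units, time = 45
Finish times: [32, 33, 35, 40, 45]
Average turnaround = 185/5 = 37.0

37.0


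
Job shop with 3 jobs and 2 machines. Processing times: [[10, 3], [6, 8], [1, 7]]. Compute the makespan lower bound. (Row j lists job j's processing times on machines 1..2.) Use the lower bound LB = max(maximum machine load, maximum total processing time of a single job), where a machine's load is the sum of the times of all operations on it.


Machine loads:
  Machine 1: 10 + 6 + 1 = 17
  Machine 2: 3 + 8 + 7 = 18
Max machine load = 18
Job totals:
  Job 1: 13
  Job 2: 14
  Job 3: 8
Max job total = 14
Lower bound = max(18, 14) = 18

18


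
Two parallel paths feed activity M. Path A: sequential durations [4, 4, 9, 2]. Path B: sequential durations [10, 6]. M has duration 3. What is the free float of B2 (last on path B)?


ES(B2) = sum of predecessors on chain B = 10
EF(B2) = ES + duration = 10 + 6 = 16
Successor of B2 is M. ES(M) = max(sum(A), sum(B)) = max(19, 16) = 19
Free float = ES(successor) - EF(current) = 19 - 16 = 3

3


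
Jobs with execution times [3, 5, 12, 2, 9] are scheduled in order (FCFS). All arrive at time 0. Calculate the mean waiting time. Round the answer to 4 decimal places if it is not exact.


FCFS order (as given): [3, 5, 12, 2, 9]
Waiting times:
  Job 1: wait = 0
  Job 2: wait = 3
  Job 3: wait = 8
  Job 4: wait = 20
  Job 5: wait = 22
Sum of waiting times = 53
Average waiting time = 53/5 = 10.6

10.6
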